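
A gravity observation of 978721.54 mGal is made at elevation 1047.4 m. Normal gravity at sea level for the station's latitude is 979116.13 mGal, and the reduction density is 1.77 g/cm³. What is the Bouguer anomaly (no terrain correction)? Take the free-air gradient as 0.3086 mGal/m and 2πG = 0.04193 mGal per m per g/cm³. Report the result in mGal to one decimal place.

-149.1

Free-air correction = 0.3086 × 1047.4 = 323.23 mGal
Free-air anomaly = 978721.54 − 979116.13 + (323.23) = -71.36 mGal
Bouguer slab correction = 0.04193 × 1.77 × 1047.4 = 77.73 mGal
Simple Bouguer anomaly = -71.36 − (77.73) = -149.09 mGal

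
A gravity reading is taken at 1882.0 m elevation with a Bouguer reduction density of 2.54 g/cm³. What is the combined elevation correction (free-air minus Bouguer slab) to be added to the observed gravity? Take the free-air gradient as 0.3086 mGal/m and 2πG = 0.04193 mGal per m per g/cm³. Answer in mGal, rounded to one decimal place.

380.3

Combined gradient = 0.3086 − 0.04193 × 2.54 = 0.2020978 mGal/m
Combined elevation correction = 0.2020978 × 1882.0 = 380.3 mGal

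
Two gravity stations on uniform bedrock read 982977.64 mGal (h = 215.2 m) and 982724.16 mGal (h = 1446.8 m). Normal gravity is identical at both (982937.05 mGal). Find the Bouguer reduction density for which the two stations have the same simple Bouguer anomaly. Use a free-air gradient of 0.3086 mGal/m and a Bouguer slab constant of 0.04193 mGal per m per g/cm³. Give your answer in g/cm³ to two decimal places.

Δg_obs = 982724.16 − 982977.64 = -253.48 mGal over Δh = 1446.8 − 215.2 = 1231.6 m
Equal Bouguer anomalies ⇒ Δg_obs + (0.3086 − 0.04193ρ)·Δh = 0
0.3086 − 0.04193ρ = −Δg_obs/Δh = 0.20581
ρ = (0.3086 − 0.20581) / 0.04193 = 2.45 g/cm³

2.45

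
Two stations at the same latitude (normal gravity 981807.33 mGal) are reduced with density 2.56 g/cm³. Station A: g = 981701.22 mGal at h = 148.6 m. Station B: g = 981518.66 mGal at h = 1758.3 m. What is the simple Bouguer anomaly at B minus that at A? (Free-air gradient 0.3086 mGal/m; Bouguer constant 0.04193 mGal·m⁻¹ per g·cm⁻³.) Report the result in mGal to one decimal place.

Δg_SB(A) = 981701.22 − 981807.33 + 0.3086×148.6 − 0.04193×2.56×148.6 = -76.20 mGal
Δg_SB(B) = 981518.66 − 981807.33 + 0.3086×1758.3 − 0.04193×2.56×1758.3 = 65.20 mGal
Difference = 65.20 − (-76.20) = 141.40 mGal

141.4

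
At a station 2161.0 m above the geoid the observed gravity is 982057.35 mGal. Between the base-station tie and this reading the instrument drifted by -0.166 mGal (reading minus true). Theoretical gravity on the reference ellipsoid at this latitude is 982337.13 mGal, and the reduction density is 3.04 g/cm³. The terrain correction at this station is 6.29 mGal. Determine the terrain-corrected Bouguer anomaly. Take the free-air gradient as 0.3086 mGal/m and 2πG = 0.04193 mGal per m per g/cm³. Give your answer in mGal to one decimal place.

118.1

Drift-corrected reading = 982057.35 − (-0.166) = 982057.516 mGal
Free-air correction = 0.3086 × 2161.0 = 666.88 mGal
Free-air anomaly = 982057.516 − 982337.13 + (666.88) = 387.266 mGal
Bouguer slab correction = 0.04193 × 3.04 × 2161.0 = 275.46 mGal
Simple Bouguer anomaly = 387.266 − (275.46) = 111.806 mGal
Complete Bouguer anomaly = 111.806 + 6.29 = 118.096 mGal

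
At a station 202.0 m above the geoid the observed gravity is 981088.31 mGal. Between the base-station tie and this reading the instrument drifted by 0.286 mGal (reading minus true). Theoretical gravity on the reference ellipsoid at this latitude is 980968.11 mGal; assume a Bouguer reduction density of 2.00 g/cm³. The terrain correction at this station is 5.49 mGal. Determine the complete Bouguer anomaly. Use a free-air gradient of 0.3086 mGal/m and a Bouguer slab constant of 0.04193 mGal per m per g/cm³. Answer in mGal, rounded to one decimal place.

Drift-corrected reading = 981088.31 − (0.286) = 981088.024 mGal
Free-air correction = 0.3086 × 202.0 = 62.34 mGal
Free-air anomaly = 981088.024 − 980968.11 + (62.34) = 182.254 mGal
Bouguer slab correction = 0.04193 × 2.00 × 202.0 = 16.94 mGal
Simple Bouguer anomaly = 182.254 − (16.94) = 165.314 mGal
Complete Bouguer anomaly = 165.314 + 5.49 = 170.804 mGal

170.8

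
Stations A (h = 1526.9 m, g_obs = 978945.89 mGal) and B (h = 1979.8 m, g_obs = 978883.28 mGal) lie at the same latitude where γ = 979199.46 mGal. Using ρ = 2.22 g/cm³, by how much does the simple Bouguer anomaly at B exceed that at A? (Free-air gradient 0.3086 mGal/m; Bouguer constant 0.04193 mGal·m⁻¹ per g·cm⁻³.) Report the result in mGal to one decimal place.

Δg_SB(A) = 978945.89 − 979199.46 + 0.3086×1526.9 − 0.04193×2.22×1526.9 = 75.50 mGal
Δg_SB(B) = 978883.28 − 979199.46 + 0.3086×1979.8 − 0.04193×2.22×1979.8 = 110.50 mGal
Difference = 110.50 − (75.50) = 35.00 mGal

35.0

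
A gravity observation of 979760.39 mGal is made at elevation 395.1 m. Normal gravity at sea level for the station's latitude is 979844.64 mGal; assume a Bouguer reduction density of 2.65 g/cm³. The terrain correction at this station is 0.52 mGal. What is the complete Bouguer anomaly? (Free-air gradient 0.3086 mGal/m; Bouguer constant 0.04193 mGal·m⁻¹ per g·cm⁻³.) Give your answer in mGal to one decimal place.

Free-air correction = 0.3086 × 395.1 = 121.93 mGal
Free-air anomaly = 979760.39 − 979844.64 + (121.93) = 37.68 mGal
Bouguer slab correction = 0.04193 × 2.65 × 395.1 = 43.90 mGal
Simple Bouguer anomaly = 37.68 − (43.90) = -6.22 mGal
Complete Bouguer anomaly = -6.22 + 0.52 = -5.70 mGal

-5.7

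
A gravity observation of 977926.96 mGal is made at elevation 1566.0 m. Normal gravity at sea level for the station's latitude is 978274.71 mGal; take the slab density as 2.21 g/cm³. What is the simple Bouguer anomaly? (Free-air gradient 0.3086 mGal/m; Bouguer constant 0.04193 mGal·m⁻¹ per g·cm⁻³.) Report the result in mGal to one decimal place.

-9.6

Free-air correction = 0.3086 × 1566.0 = 483.27 mGal
Free-air anomaly = 977926.96 − 978274.71 + (483.27) = 135.52 mGal
Bouguer slab correction = 0.04193 × 2.21 × 1566.0 = 145.11 mGal
Simple Bouguer anomaly = 135.52 − (145.11) = -9.59 mGal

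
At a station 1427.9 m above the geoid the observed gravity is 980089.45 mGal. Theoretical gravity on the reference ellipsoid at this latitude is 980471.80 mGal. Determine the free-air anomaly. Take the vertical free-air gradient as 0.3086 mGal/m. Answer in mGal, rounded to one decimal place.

58.3

Free-air correction = 0.3086 × 1427.9 = 440.65 mGal
Free-air anomaly = 980089.45 − 980471.80 + (440.65) = 58.30 mGal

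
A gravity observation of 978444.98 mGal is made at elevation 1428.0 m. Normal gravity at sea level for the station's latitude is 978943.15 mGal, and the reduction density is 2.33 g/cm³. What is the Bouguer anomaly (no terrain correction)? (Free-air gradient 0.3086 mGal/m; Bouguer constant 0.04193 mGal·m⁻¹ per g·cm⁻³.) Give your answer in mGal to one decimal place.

Free-air correction = 0.3086 × 1428.0 = 440.68 mGal
Free-air anomaly = 978444.98 − 978943.15 + (440.68) = -57.49 mGal
Bouguer slab correction = 0.04193 × 2.33 × 1428.0 = 139.51 mGal
Simple Bouguer anomaly = -57.49 − (139.51) = -197.00 mGal

-197.0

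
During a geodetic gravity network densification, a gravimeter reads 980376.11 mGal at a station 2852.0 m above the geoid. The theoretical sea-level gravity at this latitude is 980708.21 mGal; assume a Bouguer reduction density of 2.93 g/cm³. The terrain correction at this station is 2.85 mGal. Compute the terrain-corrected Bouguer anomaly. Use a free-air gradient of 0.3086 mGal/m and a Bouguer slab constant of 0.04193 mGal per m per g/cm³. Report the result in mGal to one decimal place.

200.5

Free-air correction = 0.3086 × 2852.0 = 880.13 mGal
Free-air anomaly = 980376.11 − 980708.21 + (880.13) = 548.03 mGal
Bouguer slab correction = 0.04193 × 2.93 × 2852.0 = 350.38 mGal
Simple Bouguer anomaly = 548.03 − (350.38) = 197.65 mGal
Complete Bouguer anomaly = 197.65 + 2.85 = 200.50 mGal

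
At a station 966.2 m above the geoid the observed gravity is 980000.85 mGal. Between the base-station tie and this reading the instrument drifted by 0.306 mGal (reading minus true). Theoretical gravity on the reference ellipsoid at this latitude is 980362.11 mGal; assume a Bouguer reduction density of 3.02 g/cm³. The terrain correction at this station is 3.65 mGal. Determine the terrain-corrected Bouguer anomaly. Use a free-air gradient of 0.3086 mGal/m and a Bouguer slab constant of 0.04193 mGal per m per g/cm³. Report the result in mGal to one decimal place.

-182.1

Drift-corrected reading = 980000.85 − (0.306) = 980000.544 mGal
Free-air correction = 0.3086 × 966.2 = 298.17 mGal
Free-air anomaly = 980000.544 − 980362.11 + (298.17) = -63.396 mGal
Bouguer slab correction = 0.04193 × 3.02 × 966.2 = 122.35 mGal
Simple Bouguer anomaly = -63.396 − (122.35) = -185.746 mGal
Complete Bouguer anomaly = -185.746 + 3.65 = -182.096 mGal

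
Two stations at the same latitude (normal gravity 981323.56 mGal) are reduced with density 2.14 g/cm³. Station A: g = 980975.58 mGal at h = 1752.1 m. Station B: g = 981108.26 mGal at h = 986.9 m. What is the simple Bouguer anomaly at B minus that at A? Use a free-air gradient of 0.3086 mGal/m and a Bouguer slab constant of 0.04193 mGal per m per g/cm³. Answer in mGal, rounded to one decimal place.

Δg_SB(A) = 980975.58 − 981323.56 + 0.3086×1752.1 − 0.04193×2.14×1752.1 = 35.50 mGal
Δg_SB(B) = 981108.26 − 981323.56 + 0.3086×986.9 − 0.04193×2.14×986.9 = 0.70 mGal
Difference = 0.70 − (35.50) = -34.80 mGal

-34.8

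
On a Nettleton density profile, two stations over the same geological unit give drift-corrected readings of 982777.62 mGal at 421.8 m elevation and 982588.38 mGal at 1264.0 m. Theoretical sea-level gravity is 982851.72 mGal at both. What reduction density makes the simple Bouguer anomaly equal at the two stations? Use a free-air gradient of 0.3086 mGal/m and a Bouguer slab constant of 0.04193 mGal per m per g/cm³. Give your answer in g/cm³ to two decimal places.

2.00

Δg_obs = 982588.38 − 982777.62 = -189.24 mGal over Δh = 1264.0 − 421.8 = 842.2 m
Equal Bouguer anomalies ⇒ Δg_obs + (0.3086 − 0.04193ρ)·Δh = 0
0.3086 − 0.04193ρ = −Δg_obs/Δh = 0.22470
ρ = (0.3086 − 0.22470) / 0.04193 = 2.00 g/cm³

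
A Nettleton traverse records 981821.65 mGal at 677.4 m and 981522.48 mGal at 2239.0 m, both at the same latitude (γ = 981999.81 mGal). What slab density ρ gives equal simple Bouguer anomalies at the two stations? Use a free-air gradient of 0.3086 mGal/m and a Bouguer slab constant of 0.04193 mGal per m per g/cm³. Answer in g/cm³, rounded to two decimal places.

2.79

Δg_obs = 981522.48 − 981821.65 = -299.17 mGal over Δh = 2239.0 − 677.4 = 1561.6 m
Equal Bouguer anomalies ⇒ Δg_obs + (0.3086 − 0.04193ρ)·Δh = 0
0.3086 − 0.04193ρ = −Δg_obs/Δh = 0.19158
ρ = (0.3086 − 0.19158) / 0.04193 = 2.79 g/cm³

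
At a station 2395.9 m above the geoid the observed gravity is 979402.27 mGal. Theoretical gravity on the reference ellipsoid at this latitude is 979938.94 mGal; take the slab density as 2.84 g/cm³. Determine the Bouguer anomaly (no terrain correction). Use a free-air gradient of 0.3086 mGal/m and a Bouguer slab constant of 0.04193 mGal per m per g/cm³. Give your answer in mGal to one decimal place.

Free-air correction = 0.3086 × 2395.9 = 739.37 mGal
Free-air anomaly = 979402.27 − 979938.94 + (739.37) = 202.70 mGal
Bouguer slab correction = 0.04193 × 2.84 × 2395.9 = 285.31 mGal
Simple Bouguer anomaly = 202.70 − (285.31) = -82.61 mGal

-82.6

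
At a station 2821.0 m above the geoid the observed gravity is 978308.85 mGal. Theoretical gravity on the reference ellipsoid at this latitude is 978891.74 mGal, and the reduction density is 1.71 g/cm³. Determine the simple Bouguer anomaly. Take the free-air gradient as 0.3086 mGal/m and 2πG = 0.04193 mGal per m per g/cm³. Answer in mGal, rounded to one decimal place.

85.4

Free-air correction = 0.3086 × 2821.0 = 870.56 mGal
Free-air anomaly = 978308.85 − 978891.74 + (870.56) = 287.67 mGal
Bouguer slab correction = 0.04193 × 1.71 × 2821.0 = 202.27 mGal
Simple Bouguer anomaly = 287.67 − (202.27) = 85.40 mGal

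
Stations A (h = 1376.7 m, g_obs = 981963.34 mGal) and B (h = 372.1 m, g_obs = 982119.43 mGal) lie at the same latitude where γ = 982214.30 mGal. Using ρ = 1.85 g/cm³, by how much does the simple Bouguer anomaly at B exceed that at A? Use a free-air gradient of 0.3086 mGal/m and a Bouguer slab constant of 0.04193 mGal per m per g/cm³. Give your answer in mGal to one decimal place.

Δg_SB(A) = 981963.34 − 982214.30 + 0.3086×1376.7 − 0.04193×1.85×1376.7 = 67.10 mGal
Δg_SB(B) = 982119.43 − 982214.30 + 0.3086×372.1 − 0.04193×1.85×372.1 = -8.90 mGal
Difference = -8.90 − (67.10) = -76.00 mGal

-76.0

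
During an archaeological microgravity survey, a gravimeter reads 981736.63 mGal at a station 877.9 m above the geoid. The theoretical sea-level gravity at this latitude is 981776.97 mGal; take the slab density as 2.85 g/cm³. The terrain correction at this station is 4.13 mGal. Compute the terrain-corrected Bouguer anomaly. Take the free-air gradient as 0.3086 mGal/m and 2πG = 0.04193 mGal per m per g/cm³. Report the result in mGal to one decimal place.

129.8

Free-air correction = 0.3086 × 877.9 = 270.92 mGal
Free-air anomaly = 981736.63 − 981776.97 + (270.92) = 230.58 mGal
Bouguer slab correction = 0.04193 × 2.85 × 877.9 = 104.91 mGal
Simple Bouguer anomaly = 230.58 − (104.91) = 125.67 mGal
Complete Bouguer anomaly = 125.67 + 4.13 = 129.80 mGal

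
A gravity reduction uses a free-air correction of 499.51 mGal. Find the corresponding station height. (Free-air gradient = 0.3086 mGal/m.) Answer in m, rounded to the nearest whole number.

h = 499.51 / 0.3086 = 1618.63 m

1619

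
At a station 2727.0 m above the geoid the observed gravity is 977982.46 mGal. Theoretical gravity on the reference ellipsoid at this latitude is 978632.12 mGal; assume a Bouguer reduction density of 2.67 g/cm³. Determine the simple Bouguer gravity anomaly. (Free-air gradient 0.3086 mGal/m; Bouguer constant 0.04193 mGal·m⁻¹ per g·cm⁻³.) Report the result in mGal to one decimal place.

Free-air correction = 0.3086 × 2727.0 = 841.55 mGal
Free-air anomaly = 977982.46 − 978632.12 + (841.55) = 191.89 mGal
Bouguer slab correction = 0.04193 × 2.67 × 2727.0 = 305.30 mGal
Simple Bouguer anomaly = 191.89 − (305.30) = -113.41 mGal

-113.4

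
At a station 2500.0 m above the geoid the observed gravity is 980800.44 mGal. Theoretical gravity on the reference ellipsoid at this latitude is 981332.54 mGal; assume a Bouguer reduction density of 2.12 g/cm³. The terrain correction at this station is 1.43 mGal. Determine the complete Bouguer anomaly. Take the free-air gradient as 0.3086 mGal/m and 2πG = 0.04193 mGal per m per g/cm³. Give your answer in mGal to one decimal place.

Free-air correction = 0.3086 × 2500.0 = 771.50 mGal
Free-air anomaly = 980800.44 − 981332.54 + (771.50) = 239.40 mGal
Bouguer slab correction = 0.04193 × 2.12 × 2500.0 = 222.23 mGal
Simple Bouguer anomaly = 239.40 − (222.23) = 17.17 mGal
Complete Bouguer anomaly = 17.17 + 1.43 = 18.60 mGal

18.6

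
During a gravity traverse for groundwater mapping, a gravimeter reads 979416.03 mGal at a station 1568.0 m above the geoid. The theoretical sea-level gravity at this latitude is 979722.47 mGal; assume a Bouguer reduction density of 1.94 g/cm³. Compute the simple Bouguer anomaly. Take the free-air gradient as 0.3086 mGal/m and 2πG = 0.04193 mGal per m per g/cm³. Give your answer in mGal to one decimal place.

Free-air correction = 0.3086 × 1568.0 = 483.88 mGal
Free-air anomaly = 979416.03 − 979722.47 + (483.88) = 177.44 mGal
Bouguer slab correction = 0.04193 × 1.94 × 1568.0 = 127.55 mGal
Simple Bouguer anomaly = 177.44 − (127.55) = 49.89 mGal

49.9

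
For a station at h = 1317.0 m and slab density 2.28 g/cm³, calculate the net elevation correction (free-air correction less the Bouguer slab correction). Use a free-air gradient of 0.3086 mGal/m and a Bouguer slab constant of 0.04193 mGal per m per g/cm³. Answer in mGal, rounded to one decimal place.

280.5

Combined gradient = 0.3086 − 0.04193 × 2.28 = 0.2129996 mGal/m
Combined elevation correction = 0.2129996 × 1317.0 = 280.5 mGal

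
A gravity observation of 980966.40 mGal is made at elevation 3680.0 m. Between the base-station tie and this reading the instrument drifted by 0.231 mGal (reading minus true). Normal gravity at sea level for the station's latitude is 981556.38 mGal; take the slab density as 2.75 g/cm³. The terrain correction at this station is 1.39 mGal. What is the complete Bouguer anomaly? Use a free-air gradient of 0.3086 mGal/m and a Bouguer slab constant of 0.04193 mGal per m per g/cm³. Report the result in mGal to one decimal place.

122.5

Drift-corrected reading = 980966.40 − (0.231) = 980966.169 mGal
Free-air correction = 0.3086 × 3680.0 = 1135.65 mGal
Free-air anomaly = 980966.169 − 981556.38 + (1135.65) = 545.439 mGal
Bouguer slab correction = 0.04193 × 2.75 × 3680.0 = 424.33 mGal
Simple Bouguer anomaly = 545.439 − (424.33) = 121.109 mGal
Complete Bouguer anomaly = 121.109 + 1.39 = 122.499 mGal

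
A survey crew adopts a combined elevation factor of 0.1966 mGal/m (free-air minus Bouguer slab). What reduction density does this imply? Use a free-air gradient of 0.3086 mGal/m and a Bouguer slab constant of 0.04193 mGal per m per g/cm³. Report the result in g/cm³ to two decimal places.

2.67

0.1966 = 0.3086 − 0.04193 × ρ
ρ = (0.3086 − 0.1966) / 0.04193 = 2.67 g/cm³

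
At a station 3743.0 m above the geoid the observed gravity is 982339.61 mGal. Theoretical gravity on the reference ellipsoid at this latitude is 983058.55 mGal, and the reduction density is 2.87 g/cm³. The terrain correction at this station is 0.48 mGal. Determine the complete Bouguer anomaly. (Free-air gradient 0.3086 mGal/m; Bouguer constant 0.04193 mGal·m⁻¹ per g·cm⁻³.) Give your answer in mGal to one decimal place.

-13.8

Free-air correction = 0.3086 × 3743.0 = 1155.09 mGal
Free-air anomaly = 982339.61 − 983058.55 + (1155.09) = 436.15 mGal
Bouguer slab correction = 0.04193 × 2.87 × 3743.0 = 450.43 mGal
Simple Bouguer anomaly = 436.15 − (450.43) = -14.28 mGal
Complete Bouguer anomaly = -14.28 + 0.48 = -13.80 mGal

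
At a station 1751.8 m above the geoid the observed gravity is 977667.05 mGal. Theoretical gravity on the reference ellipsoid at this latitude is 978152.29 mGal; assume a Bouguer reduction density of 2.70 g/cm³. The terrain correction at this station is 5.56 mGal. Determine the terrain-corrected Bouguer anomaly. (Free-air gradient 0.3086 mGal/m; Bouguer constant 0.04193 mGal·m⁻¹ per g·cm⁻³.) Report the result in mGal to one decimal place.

-137.4

Free-air correction = 0.3086 × 1751.8 = 540.61 mGal
Free-air anomaly = 977667.05 − 978152.29 + (540.61) = 55.37 mGal
Bouguer slab correction = 0.04193 × 2.70 × 1751.8 = 198.32 mGal
Simple Bouguer anomaly = 55.37 − (198.32) = -142.95 mGal
Complete Bouguer anomaly = -142.95 + 5.56 = -137.39 mGal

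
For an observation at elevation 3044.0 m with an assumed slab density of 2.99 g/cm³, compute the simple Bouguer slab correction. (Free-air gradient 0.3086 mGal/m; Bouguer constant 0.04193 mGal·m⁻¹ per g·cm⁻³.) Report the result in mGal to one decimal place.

381.6

Bouguer slab correction = 0.04193 × 2.99 × 3044.0 = 381.6 mGal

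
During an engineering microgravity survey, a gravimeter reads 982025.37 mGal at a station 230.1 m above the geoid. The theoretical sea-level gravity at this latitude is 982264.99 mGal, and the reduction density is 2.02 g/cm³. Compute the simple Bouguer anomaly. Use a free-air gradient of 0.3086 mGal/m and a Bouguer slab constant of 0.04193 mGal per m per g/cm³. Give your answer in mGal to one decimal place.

-188.1

Free-air correction = 0.3086 × 230.1 = 71.01 mGal
Free-air anomaly = 982025.37 − 982264.99 + (71.01) = -168.61 mGal
Bouguer slab correction = 0.04193 × 2.02 × 230.1 = 19.49 mGal
Simple Bouguer anomaly = -168.61 − (19.49) = -188.10 mGal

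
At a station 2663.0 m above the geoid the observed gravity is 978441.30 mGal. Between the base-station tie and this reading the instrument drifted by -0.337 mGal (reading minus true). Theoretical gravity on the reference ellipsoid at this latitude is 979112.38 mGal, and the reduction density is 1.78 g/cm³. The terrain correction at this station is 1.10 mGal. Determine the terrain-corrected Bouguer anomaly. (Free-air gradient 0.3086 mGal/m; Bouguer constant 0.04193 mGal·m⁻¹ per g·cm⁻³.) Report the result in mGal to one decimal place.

-46.6

Drift-corrected reading = 978441.30 − (-0.337) = 978441.637 mGal
Free-air correction = 0.3086 × 2663.0 = 821.80 mGal
Free-air anomaly = 978441.637 − 979112.38 + (821.80) = 151.057 mGal
Bouguer slab correction = 0.04193 × 1.78 × 2663.0 = 198.75 mGal
Simple Bouguer anomaly = 151.057 − (198.75) = -47.693 mGal
Complete Bouguer anomaly = -47.693 + 1.10 = -46.593 mGal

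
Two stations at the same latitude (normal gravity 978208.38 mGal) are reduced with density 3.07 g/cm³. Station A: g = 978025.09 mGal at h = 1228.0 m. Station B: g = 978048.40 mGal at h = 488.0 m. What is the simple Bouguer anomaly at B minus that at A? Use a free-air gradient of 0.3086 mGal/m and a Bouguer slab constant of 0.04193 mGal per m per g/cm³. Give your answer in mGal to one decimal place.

Δg_SB(A) = 978025.09 − 978208.38 + 0.3086×1228.0 − 0.04193×3.07×1228.0 = 37.60 mGal
Δg_SB(B) = 978048.40 − 978208.38 + 0.3086×488.0 − 0.04193×3.07×488.0 = -72.20 mGal
Difference = -72.20 − (37.60) = -109.80 mGal

-109.8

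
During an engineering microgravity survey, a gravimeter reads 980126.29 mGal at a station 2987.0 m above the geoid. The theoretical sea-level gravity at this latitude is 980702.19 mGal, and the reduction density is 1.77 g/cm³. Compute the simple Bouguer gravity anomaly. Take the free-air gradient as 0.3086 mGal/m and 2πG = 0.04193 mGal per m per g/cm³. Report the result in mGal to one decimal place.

124.2

Free-air correction = 0.3086 × 2987.0 = 921.79 mGal
Free-air anomaly = 980126.29 − 980702.19 + (921.79) = 345.89 mGal
Bouguer slab correction = 0.04193 × 1.77 × 2987.0 = 221.68 mGal
Simple Bouguer anomaly = 345.89 − (221.68) = 124.21 mGal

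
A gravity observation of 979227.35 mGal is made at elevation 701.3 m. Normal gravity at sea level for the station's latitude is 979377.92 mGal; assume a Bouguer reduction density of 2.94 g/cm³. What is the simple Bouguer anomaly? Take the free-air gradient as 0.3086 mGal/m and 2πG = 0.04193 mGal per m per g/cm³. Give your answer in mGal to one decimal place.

Free-air correction = 0.3086 × 701.3 = 216.42 mGal
Free-air anomaly = 979227.35 − 979377.92 + (216.42) = 65.85 mGal
Bouguer slab correction = 0.04193 × 2.94 × 701.3 = 86.45 mGal
Simple Bouguer anomaly = 65.85 − (86.45) = -20.60 mGal

-20.6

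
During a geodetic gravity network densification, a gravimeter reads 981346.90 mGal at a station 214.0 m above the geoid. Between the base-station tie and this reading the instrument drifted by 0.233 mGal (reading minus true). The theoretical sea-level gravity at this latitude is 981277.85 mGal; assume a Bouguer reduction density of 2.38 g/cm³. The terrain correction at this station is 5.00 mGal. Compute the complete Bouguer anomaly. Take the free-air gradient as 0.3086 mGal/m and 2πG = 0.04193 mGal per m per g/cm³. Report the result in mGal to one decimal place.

118.5

Drift-corrected reading = 981346.90 − (0.233) = 981346.667 mGal
Free-air correction = 0.3086 × 214.0 = 66.04 mGal
Free-air anomaly = 981346.667 − 981277.85 + (66.04) = 134.857 mGal
Bouguer slab correction = 0.04193 × 2.38 × 214.0 = 21.36 mGal
Simple Bouguer anomaly = 134.857 − (21.36) = 113.497 mGal
Complete Bouguer anomaly = 113.497 + 5.00 = 118.497 mGal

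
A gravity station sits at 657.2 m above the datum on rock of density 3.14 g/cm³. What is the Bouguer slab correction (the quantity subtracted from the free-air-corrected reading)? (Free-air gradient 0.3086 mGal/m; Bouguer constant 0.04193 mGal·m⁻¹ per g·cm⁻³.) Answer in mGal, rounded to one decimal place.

86.5

Bouguer slab correction = 0.04193 × 3.14 × 657.2 = 86.5 mGal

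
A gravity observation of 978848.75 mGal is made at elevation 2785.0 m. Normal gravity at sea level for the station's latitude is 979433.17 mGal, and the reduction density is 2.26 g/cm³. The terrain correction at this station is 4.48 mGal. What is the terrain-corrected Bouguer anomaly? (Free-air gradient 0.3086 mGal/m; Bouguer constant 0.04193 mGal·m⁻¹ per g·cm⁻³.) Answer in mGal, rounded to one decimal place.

15.6

Free-air correction = 0.3086 × 2785.0 = 859.45 mGal
Free-air anomaly = 978848.75 − 979433.17 + (859.45) = 275.03 mGal
Bouguer slab correction = 0.04193 × 2.26 × 2785.0 = 263.91 mGal
Simple Bouguer anomaly = 275.03 − (263.91) = 11.12 mGal
Complete Bouguer anomaly = 11.12 + 4.48 = 15.60 mGal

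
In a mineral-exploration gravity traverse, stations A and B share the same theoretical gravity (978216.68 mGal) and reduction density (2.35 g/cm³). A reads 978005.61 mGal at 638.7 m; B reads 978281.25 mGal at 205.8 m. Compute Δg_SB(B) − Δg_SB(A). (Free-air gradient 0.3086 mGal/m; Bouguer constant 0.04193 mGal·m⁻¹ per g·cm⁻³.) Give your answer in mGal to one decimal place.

184.7

Δg_SB(A) = 978005.61 − 978216.68 + 0.3086×638.7 − 0.04193×2.35×638.7 = -76.90 mGal
Δg_SB(B) = 978281.25 − 978216.68 + 0.3086×205.8 − 0.04193×2.35×205.8 = 107.80 mGal
Difference = 107.80 − (-76.90) = 184.70 mGal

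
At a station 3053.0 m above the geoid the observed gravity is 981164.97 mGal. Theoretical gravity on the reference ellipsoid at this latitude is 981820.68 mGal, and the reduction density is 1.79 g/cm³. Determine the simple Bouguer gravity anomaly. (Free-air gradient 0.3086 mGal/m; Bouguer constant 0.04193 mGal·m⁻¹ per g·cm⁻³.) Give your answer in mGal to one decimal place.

Free-air correction = 0.3086 × 3053.0 = 942.16 mGal
Free-air anomaly = 981164.97 − 981820.68 + (942.16) = 286.45 mGal
Bouguer slab correction = 0.04193 × 1.79 × 3053.0 = 229.14 mGal
Simple Bouguer anomaly = 286.45 − (229.14) = 57.31 mGal

57.3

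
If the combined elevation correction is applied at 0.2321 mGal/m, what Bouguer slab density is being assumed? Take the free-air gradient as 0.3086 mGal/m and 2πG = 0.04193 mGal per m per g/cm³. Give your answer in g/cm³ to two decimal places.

0.2321 = 0.3086 − 0.04193 × ρ
ρ = (0.3086 − 0.2321) / 0.04193 = 1.82 g/cm³

1.82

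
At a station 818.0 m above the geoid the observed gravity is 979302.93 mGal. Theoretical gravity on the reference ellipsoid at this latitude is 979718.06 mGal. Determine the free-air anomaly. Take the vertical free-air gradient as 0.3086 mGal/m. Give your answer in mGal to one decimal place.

Free-air correction = 0.3086 × 818.0 = 252.43 mGal
Free-air anomaly = 979302.93 − 979718.06 + (252.43) = -162.70 mGal

-162.7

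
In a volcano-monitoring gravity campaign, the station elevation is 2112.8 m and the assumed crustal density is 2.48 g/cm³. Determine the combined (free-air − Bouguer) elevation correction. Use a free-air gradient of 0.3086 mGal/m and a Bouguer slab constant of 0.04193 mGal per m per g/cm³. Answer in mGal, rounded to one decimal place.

432.3

Combined gradient = 0.3086 − 0.04193 × 2.48 = 0.2046136 mGal/m
Combined elevation correction = 0.2046136 × 2112.8 = 432.3 mGal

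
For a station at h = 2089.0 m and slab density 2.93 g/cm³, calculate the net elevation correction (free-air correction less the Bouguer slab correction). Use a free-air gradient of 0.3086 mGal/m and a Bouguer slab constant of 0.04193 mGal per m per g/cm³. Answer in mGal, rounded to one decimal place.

388.0

Combined gradient = 0.3086 − 0.04193 × 2.93 = 0.1857451 mGal/m
Combined elevation correction = 0.1857451 × 2089.0 = 388.0 mGal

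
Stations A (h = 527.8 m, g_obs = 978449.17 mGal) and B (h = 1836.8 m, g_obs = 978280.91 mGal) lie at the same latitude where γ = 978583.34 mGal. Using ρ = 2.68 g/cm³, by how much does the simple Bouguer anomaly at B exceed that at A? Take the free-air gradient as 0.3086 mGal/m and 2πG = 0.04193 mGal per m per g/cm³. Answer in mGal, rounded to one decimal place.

Δg_SB(A) = 978449.17 − 978583.34 + 0.3086×527.8 − 0.04193×2.68×527.8 = -30.60 mGal
Δg_SB(B) = 978280.91 − 978583.34 + 0.3086×1836.8 − 0.04193×2.68×1836.8 = 58.00 mGal
Difference = 58.00 − (-30.60) = 88.60 mGal

88.6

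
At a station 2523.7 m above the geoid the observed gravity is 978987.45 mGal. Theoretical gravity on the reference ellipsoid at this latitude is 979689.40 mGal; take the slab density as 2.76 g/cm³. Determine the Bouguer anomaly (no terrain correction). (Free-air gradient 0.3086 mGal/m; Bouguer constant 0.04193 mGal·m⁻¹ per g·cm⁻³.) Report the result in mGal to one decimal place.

-215.2

Free-air correction = 0.3086 × 2523.7 = 778.81 mGal
Free-air anomaly = 978987.45 − 979689.40 + (778.81) = 76.86 mGal
Bouguer slab correction = 0.04193 × 2.76 × 2523.7 = 292.06 mGal
Simple Bouguer anomaly = 76.86 − (292.06) = -215.20 mGal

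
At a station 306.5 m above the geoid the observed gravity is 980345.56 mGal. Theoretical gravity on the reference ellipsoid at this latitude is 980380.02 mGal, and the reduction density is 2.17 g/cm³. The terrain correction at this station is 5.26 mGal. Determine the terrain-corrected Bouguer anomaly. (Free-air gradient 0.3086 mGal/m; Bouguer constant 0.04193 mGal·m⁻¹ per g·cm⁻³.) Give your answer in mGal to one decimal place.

37.5

Free-air correction = 0.3086 × 306.5 = 94.59 mGal
Free-air anomaly = 980345.56 − 980380.02 + (94.59) = 60.13 mGal
Bouguer slab correction = 0.04193 × 2.17 × 306.5 = 27.89 mGal
Simple Bouguer anomaly = 60.13 − (27.89) = 32.24 mGal
Complete Bouguer anomaly = 32.24 + 5.26 = 37.50 mGal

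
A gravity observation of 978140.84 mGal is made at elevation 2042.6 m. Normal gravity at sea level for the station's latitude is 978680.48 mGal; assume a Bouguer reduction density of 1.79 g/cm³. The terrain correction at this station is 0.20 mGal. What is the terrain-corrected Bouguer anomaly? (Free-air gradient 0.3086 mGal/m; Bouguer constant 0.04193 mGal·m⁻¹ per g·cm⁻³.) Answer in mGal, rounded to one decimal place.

Free-air correction = 0.3086 × 2042.6 = 630.35 mGal
Free-air anomaly = 978140.84 − 978680.48 + (630.35) = 90.71 mGal
Bouguer slab correction = 0.04193 × 1.79 × 2042.6 = 153.31 mGal
Simple Bouguer anomaly = 90.71 − (153.31) = -62.60 mGal
Complete Bouguer anomaly = -62.60 + 0.20 = -62.40 mGal

-62.4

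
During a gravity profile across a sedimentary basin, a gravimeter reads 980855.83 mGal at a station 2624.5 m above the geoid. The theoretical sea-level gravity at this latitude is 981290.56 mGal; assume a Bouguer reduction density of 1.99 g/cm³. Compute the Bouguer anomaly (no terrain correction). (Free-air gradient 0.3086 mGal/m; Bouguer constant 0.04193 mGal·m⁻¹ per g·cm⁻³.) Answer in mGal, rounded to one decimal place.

Free-air correction = 0.3086 × 2624.5 = 809.92 mGal
Free-air anomaly = 980855.83 − 981290.56 + (809.92) = 375.19 mGal
Bouguer slab correction = 0.04193 × 1.99 × 2624.5 = 218.99 mGal
Simple Bouguer anomaly = 375.19 − (218.99) = 156.20 mGal

156.2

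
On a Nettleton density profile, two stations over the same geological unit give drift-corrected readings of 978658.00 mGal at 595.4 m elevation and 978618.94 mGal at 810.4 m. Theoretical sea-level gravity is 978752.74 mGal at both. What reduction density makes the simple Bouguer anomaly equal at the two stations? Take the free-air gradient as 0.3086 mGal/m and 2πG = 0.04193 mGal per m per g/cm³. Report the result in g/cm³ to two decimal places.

3.03

Δg_obs = 978618.94 − 978658.00 = -39.06 mGal over Δh = 810.4 − 595.4 = 215.0 m
Equal Bouguer anomalies ⇒ Δg_obs + (0.3086 − 0.04193ρ)·Δh = 0
0.3086 − 0.04193ρ = −Δg_obs/Δh = 0.18167
ρ = (0.3086 − 0.18167) / 0.04193 = 3.03 g/cm³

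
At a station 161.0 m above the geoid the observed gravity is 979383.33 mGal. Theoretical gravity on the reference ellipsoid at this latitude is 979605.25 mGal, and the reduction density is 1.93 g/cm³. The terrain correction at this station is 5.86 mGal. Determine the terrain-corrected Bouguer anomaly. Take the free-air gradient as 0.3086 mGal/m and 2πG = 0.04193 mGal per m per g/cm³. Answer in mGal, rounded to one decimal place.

-179.4

Free-air correction = 0.3086 × 161.0 = 49.68 mGal
Free-air anomaly = 979383.33 − 979605.25 + (49.68) = -172.24 mGal
Bouguer slab correction = 0.04193 × 1.93 × 161.0 = 13.03 mGal
Simple Bouguer anomaly = -172.24 − (13.03) = -185.27 mGal
Complete Bouguer anomaly = -185.27 + 5.86 = -179.41 mGal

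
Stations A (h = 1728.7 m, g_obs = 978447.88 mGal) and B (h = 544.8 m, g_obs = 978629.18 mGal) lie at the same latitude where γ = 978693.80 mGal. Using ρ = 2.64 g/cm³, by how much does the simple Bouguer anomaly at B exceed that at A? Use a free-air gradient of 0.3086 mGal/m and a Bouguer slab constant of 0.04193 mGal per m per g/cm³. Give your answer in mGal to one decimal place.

Δg_SB(A) = 978447.88 − 978693.80 + 0.3086×1728.7 − 0.04193×2.64×1728.7 = 96.20 mGal
Δg_SB(B) = 978629.18 − 978693.80 + 0.3086×544.8 − 0.04193×2.64×544.8 = 43.20 mGal
Difference = 43.20 − (96.20) = -53.00 mGal

-53.0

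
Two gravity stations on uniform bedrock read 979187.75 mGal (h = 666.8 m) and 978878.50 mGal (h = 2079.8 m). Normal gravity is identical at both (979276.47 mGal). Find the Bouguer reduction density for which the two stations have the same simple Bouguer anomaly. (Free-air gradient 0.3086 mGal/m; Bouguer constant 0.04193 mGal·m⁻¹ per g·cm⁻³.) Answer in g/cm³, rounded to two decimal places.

2.14

Δg_obs = 978878.50 − 979187.75 = -309.25 mGal over Δh = 2079.8 − 666.8 = 1413.0 m
Equal Bouguer anomalies ⇒ Δg_obs + (0.3086 − 0.04193ρ)·Δh = 0
0.3086 − 0.04193ρ = −Δg_obs/Δh = 0.21886
ρ = (0.3086 − 0.21886) / 0.04193 = 2.14 g/cm³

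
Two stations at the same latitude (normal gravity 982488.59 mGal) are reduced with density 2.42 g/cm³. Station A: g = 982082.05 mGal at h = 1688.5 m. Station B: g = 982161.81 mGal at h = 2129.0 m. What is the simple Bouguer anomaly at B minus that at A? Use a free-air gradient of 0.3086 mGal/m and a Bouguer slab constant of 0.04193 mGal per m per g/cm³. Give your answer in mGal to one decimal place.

171.0

Δg_SB(A) = 982082.05 − 982488.59 + 0.3086×1688.5 − 0.04193×2.42×1688.5 = -56.80 mGal
Δg_SB(B) = 982161.81 − 982488.59 + 0.3086×2129.0 − 0.04193×2.42×2129.0 = 114.20 mGal
Difference = 114.20 − (-56.80) = 171.00 mGal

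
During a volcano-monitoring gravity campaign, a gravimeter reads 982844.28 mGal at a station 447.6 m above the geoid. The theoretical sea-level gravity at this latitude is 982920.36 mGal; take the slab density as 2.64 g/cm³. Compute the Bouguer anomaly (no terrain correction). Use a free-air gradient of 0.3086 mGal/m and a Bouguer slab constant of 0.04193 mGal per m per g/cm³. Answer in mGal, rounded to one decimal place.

Free-air correction = 0.3086 × 447.6 = 138.13 mGal
Free-air anomaly = 982844.28 − 982920.36 + (138.13) = 62.05 mGal
Bouguer slab correction = 0.04193 × 2.64 × 447.6 = 49.55 mGal
Simple Bouguer anomaly = 62.05 − (49.55) = 12.50 mGal

12.5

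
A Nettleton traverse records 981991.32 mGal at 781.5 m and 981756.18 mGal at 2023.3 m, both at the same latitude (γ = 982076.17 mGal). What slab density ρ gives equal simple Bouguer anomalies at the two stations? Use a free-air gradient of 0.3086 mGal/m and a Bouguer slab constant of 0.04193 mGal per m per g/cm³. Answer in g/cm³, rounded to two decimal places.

Δg_obs = 981756.18 − 981991.32 = -235.14 mGal over Δh = 2023.3 − 781.5 = 1241.8 m
Equal Bouguer anomalies ⇒ Δg_obs + (0.3086 − 0.04193ρ)·Δh = 0
0.3086 − 0.04193ρ = −Δg_obs/Δh = 0.18935
ρ = (0.3086 − 0.18935) / 0.04193 = 2.84 g/cm³

2.84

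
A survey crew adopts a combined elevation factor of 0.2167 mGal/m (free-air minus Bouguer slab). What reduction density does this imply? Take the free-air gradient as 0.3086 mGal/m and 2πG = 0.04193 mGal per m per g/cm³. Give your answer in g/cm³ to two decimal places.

2.19

0.2167 = 0.3086 − 0.04193 × ρ
ρ = (0.3086 − 0.2167) / 0.04193 = 2.19 g/cm³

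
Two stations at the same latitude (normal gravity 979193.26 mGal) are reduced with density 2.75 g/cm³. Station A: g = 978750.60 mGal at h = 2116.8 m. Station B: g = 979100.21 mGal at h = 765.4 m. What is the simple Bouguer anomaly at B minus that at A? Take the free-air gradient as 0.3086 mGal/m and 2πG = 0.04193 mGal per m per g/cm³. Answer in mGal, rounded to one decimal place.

88.4

Δg_SB(A) = 978750.60 − 979193.26 + 0.3086×2116.8 − 0.04193×2.75×2116.8 = -33.50 mGal
Δg_SB(B) = 979100.21 − 979193.26 + 0.3086×765.4 − 0.04193×2.75×765.4 = 54.90 mGal
Difference = 54.90 − (-33.50) = 88.40 mGal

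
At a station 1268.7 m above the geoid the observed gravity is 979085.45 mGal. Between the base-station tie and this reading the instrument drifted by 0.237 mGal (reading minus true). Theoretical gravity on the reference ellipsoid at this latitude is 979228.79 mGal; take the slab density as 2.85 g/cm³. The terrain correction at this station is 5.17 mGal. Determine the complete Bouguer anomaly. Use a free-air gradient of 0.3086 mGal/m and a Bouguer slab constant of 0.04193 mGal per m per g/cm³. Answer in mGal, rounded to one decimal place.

101.5

Drift-corrected reading = 979085.45 − (0.237) = 979085.213 mGal
Free-air correction = 0.3086 × 1268.7 = 391.52 mGal
Free-air anomaly = 979085.213 − 979228.79 + (391.52) = 247.943 mGal
Bouguer slab correction = 0.04193 × 2.85 × 1268.7 = 151.61 mGal
Simple Bouguer anomaly = 247.943 − (151.61) = 96.333 mGal
Complete Bouguer anomaly = 96.333 + 5.17 = 101.503 mGal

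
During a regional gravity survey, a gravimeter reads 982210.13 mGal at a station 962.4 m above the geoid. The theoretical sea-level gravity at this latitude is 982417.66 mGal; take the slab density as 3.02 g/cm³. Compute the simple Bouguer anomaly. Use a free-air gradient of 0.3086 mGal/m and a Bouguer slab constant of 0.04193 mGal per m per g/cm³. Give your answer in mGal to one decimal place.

Free-air correction = 0.3086 × 962.4 = 297.00 mGal
Free-air anomaly = 982210.13 − 982417.66 + (297.00) = 89.47 mGal
Bouguer slab correction = 0.04193 × 3.02 × 962.4 = 121.87 mGal
Simple Bouguer anomaly = 89.47 − (121.87) = -32.40 mGal

-32.4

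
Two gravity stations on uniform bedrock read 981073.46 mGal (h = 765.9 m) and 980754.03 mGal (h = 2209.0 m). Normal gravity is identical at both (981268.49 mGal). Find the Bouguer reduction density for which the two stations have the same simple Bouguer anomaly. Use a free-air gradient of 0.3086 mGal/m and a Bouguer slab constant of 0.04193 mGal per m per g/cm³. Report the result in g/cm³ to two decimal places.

2.08

Δg_obs = 980754.03 − 981073.46 = -319.43 mGal over Δh = 2209.0 − 765.9 = 1443.1 m
Equal Bouguer anomalies ⇒ Δg_obs + (0.3086 − 0.04193ρ)·Δh = 0
0.3086 − 0.04193ρ = −Δg_obs/Δh = 0.22135
ρ = (0.3086 − 0.22135) / 0.04193 = 2.08 g/cm³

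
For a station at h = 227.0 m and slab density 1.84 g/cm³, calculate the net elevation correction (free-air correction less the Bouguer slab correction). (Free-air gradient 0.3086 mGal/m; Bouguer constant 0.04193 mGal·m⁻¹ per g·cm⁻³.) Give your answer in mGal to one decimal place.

Combined gradient = 0.3086 − 0.04193 × 1.84 = 0.2314488 mGal/m
Combined elevation correction = 0.2314488 × 227.0 = 52.5 mGal

52.5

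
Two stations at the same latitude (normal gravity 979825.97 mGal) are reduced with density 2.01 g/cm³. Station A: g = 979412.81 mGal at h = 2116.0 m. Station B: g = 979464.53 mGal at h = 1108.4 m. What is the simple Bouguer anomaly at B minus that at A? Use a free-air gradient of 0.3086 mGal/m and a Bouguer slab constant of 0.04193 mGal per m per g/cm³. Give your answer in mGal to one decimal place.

Δg_SB(A) = 979412.81 − 979825.97 + 0.3086×2116.0 − 0.04193×2.01×2116.0 = 61.50 mGal
Δg_SB(B) = 979464.53 − 979825.97 + 0.3086×1108.4 − 0.04193×2.01×1108.4 = -112.80 mGal
Difference = -112.80 − (61.50) = -174.30 mGal

-174.3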